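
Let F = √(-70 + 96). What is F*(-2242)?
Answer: -2242*√26 ≈ -11432.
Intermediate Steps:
F = √26 ≈ 5.0990
F*(-2242) = √26*(-2242) = -2242*√26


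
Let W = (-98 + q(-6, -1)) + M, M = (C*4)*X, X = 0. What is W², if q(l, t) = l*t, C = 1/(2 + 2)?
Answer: 8464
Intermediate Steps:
C = ¼ (C = 1/4 = ¼ ≈ 0.25000)
M = 0 (M = ((¼)*4)*0 = 1*0 = 0)
W = -92 (W = (-98 - 6*(-1)) + 0 = (-98 + 6) + 0 = -92 + 0 = -92)
W² = (-92)² = 8464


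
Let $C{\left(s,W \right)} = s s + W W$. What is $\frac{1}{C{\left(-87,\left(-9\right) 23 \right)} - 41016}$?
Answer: $\frac{1}{9402} \approx 0.00010636$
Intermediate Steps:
$C{\left(s,W \right)} = W^{2} + s^{2}$ ($C{\left(s,W \right)} = s^{2} + W^{2} = W^{2} + s^{2}$)
$\frac{1}{C{\left(-87,\left(-9\right) 23 \right)} - 41016} = \frac{1}{\left(\left(\left(-9\right) 23\right)^{2} + \left(-87\right)^{2}\right) - 41016} = \frac{1}{\left(\left(-207\right)^{2} + 7569\right) - 41016} = \frac{1}{\left(42849 + 7569\right) - 41016} = \frac{1}{50418 - 41016} = \frac{1}{9402}$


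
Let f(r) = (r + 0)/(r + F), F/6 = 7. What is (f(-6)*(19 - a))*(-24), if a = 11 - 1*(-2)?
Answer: 24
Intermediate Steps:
F = 42 (F = 6*7 = 42)
a = 13 (a = 11 + 2 = 13)
f(r) = r/(42 + r) (f(r) = (r + 0)/(r + 42) = r/(42 + r))
(f(-6)*(19 - a))*(-24) = ((-6/(42 - 6))*(19 - 1*13))*(-24) = ((-6/36)*(19 - 13))*(-24) = (-6*1/36*6)*(-24) = -⅙*6*(-24) = -1*(-24) = 24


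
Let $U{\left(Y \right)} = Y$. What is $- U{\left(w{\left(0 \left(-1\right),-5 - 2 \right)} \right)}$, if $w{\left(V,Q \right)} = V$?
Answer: $0$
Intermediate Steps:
$- U{\left(w{\left(0 \left(-1\right),-5 - 2 \right)} \right)} = - 0 \left(-1\right) = \left(-1\right) 0 = 0$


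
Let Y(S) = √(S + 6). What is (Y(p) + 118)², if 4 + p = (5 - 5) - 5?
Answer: (118 + I*√3)² ≈ 13921.0 + 408.76*I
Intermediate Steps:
p = -9 (p = -4 + ((5 - 5) - 5) = -4 + (0 - 5) = -4 - 5 = -9)
Y(S) = √(6 + S)
(Y(p) + 118)² = (√(6 - 9) + 118)² = (√(-3) + 118)² = (I*√3 + 118)² = (118 + I*√3)²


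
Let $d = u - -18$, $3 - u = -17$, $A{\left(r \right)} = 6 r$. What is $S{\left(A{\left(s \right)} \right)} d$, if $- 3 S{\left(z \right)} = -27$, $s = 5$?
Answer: $342$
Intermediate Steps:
$u = 20$ ($u = 3 - -17 = 3 + 17 = 20$)
$S{\left(z \right)} = 9$ ($S{\left(z \right)} = \left(- \frac{1}{3}\right) \left(-27\right) = 9$)
$d = 38$ ($d = 20 - -18 = 20 + 18 = 38$)
$S{\left(A{\left(s \right)} \right)} d = 9 \cdot 38 = 342$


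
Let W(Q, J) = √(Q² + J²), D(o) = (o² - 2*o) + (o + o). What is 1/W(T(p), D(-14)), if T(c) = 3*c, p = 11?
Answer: √39505/39505 ≈ 0.0050312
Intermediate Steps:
D(o) = o² (D(o) = (o² - 2*o) + 2*o = o²)
W(Q, J) = √(J² + Q²)
1/W(T(p), D(-14)) = 1/(√(((-14)²)² + (3*11)²)) = 1/(√(196² + 33²)) = 1/(√(38416 + 1089)) = 1/(√39505) = √39505/39505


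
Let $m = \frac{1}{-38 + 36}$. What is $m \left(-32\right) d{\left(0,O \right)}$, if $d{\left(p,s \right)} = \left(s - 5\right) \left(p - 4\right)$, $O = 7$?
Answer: $-128$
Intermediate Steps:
$m = - \frac{1}{2}$ ($m = \frac{1}{-2} = - \frac{1}{2} \approx -0.5$)
$d{\left(p,s \right)} = \left(-5 + s\right) \left(-4 + p\right)$
$m \left(-32\right) d{\left(0,O \right)} = \left(- \frac{1}{2}\right) \left(-32\right) \left(20 - 0 - 28 + 0 \cdot 7\right) = 16 \left(20 + 0 - 28 + 0\right) = 16 \left(-8\right) = -128$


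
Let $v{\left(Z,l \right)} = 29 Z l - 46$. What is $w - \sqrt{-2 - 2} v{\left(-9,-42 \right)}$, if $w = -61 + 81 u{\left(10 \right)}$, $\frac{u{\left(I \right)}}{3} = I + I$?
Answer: $4799 - 21832 i \approx 4799.0 - 21832.0 i$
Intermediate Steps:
$u{\left(I \right)} = 6 I$ ($u{\left(I \right)} = 3 \left(I + I\right) = 3 \cdot 2 I = 6 I$)
$v{\left(Z,l \right)} = -46 + 29 Z l$ ($v{\left(Z,l \right)} = 29 Z l - 46 = -46 + 29 Z l$)
$w = 4799$ ($w = -61 + 81 \cdot 6 \cdot 10 = -61 + 81 \cdot 60 = -61 + 4860 = 4799$)
$w - \sqrt{-2 - 2} v{\left(-9,-42 \right)} = 4799 - \sqrt{-2 - 2} \left(-46 + 29 \left(-9\right) \left(-42\right)\right) = 4799 - \sqrt{-4} \left(-46 + 10962\right) = 4799 - 2 i 10916 = 4799 - 21832 i$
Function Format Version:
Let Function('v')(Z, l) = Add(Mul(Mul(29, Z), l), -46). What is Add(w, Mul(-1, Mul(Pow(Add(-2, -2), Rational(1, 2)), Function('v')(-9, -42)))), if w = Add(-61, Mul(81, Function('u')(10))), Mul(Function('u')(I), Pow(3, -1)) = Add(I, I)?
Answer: Add(4799, Mul(-21832, I)) ≈ Add(4799.0, Mul(-21832., I))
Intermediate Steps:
Function('u')(I) = Mul(6, I) (Function('u')(I) = Mul(3, Add(I, I)) = Mul(3, Mul(2, I)) = Mul(6, I))
Function('v')(Z, l) = Add(-46, Mul(29, Z, l)) (Function('v')(Z, l) = Add(Mul(29, Z, l), -46) = Add(-46, Mul(29, Z, l)))
w = 4799 (w = Add(-61, Mul(81, Mul(6, 10))) = Add(-61, Mul(81, 60)) = Add(-61, 4860) = 4799)
Add(w, Mul(-1, Mul(Pow(Add(-2, -2), Rational(1, 2)), Function('v')(-9, -42)))) = Add(4799, Mul(-1, Mul(Pow(Add(-2, -2), Rational(1, 2)), Add(-46, Mul(29, -9, -42))))) = Add(4799, Mul(-1, Mul(Pow(-4, Rational(1, 2)), Add(-46, 10962)))) = Add(4799, Mul(-1, Mul(Mul(2, I), 10916))) = Add(4799, Mul(-1, Mul(21832, I))) = Add(4799, Mul(-21832, I))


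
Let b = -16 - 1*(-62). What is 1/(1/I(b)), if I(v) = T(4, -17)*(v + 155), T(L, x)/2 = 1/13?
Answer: 402/13 ≈ 30.923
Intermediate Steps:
T(L, x) = 2/13
b = 46 (b = -16 + 62 = 46)
I(v) = 310/13 + 2*v/13 (I(v) = 2*(v + 155)/13 = 2*(155 + v)/13 = 310/13 + 2*v/13)
1/(1/I(b)) = 1/(1/(310/13 + (2/13)*46)) = 1/(1/(310/13 + 92/13)) = 1/(1/(402/13)) = 1/(13/402) = 402/13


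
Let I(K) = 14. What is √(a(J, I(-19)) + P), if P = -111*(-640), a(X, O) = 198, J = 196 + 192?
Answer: √71238 ≈ 266.90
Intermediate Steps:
J = 388
P = 71040
√(a(J, I(-19)) + P) = √(198 + 71040) = √71238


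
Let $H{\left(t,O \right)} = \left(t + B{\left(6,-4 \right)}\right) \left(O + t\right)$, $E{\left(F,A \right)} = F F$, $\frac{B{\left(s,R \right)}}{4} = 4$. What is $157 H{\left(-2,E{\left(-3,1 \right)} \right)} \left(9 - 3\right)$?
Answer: $92316$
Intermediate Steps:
$B{\left(s,R \right)} = 16$ ($B{\left(s,R \right)} = 4 \cdot 4 = 16$)
$E{\left(F,A \right)} = F^{2}$
$H{\left(t,O \right)} = \left(16 + t\right) \left(O + t\right)$ ($H{\left(t,O \right)} = \left(t + 16\right) \left(O + t\right) = \left(16 + t\right) \left(O + t\right)$)
$157 H{\left(-2,E{\left(-3,1 \right)} \right)} \left(9 - 3\right) = 157 \left(\left(-2\right)^{2} + 16 \left(-3\right)^{2} + 16 \left(-2\right) + \left(-3\right)^{2} \left(-2\right)\right) \left(9 - 3\right) = 157 \left(4 + 16 \cdot 9 - 32 + 9 \left(-2\right)\right) 6 = 157 \left(4 + 144 - 32 - 18\right) 6 = 157 \cdot 98 \cdot 6 = 157 \cdot 588 = 92316$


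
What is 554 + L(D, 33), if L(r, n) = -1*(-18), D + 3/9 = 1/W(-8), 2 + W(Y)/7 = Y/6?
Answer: 572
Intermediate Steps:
W(Y) = -14 + 7*Y/6 (W(Y) = -14 + 7*(Y/6) = -14 + 7*Y/6)
D = -79/210 (D = -1/3 + 1/(-14 + (7/6)*(-8)) = -1/3 + 1/(-14 - 28/3) = -1/3 + 1/(-70/3) = -1/3 + 1*(-3/70) = -1/3 - 3/70 = -79/210 ≈ -0.37619)
L(r, n) = 18
554 + L(D, 33) = 554 + 18 = 572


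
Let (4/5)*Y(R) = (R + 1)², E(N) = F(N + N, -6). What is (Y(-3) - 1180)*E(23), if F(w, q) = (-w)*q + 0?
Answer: -324300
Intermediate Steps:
F(w, q) = -q*w (F(w, q) = -q*w + 0 = -q*w)
E(N) = 12*N (E(N) = -1*(-6)*(N + N) = -1*(-6)*2*N = 12*N)
Y(R) = 5*(1 + R)²/4 (Y(R) = 5*(R + 1)²/4 = 5*(1 + R)²/4)
(Y(-3) - 1180)*E(23) = (5*(1 - 3)²/4 - 1180)*(12*23) = ((5/4)*(-2)² - 1180)*276 = ((5/4)*4 - 1180)*276 = (5 - 1180)*276 = -1175*276 = -324300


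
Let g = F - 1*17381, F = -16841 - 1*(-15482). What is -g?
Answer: 18740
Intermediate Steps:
F = -1359 (F = -16841 + 15482 = -1359)
g = -18740 (g = -1359 - 1*17381 = -1359 - 17381 = -18740)
-g = -1*(-18740) = 18740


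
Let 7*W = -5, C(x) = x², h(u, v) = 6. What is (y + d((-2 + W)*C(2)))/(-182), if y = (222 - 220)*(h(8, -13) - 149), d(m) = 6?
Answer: 20/13 ≈ 1.5385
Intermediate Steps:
W = -5/7 (W = (⅐)*(-5) = -5/7 ≈ -0.71429)
y = -286 (y = (222 - 220)*(6 - 149) = 2*(-143) = -286)
(y + d((-2 + W)*C(2)))/(-182) = (-286 + 6)/(-182) = -1/182*(-280) = 20/13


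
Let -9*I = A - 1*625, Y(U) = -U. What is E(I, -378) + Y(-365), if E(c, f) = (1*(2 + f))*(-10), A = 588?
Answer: 4125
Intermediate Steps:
I = 37/9 (I = -(588 - 1*625)/9 = -(588 - 625)/9 = -1/9*(-37) = 37/9 ≈ 4.1111)
E(c, f) = -20 - 10*f (E(c, f) = (2 + f)*(-10) = -20 - 10*f)
E(I, -378) + Y(-365) = (-20 - 10*(-378)) - 1*(-365) = (-20 + 3780) + 365 = 3760 + 365 = 4125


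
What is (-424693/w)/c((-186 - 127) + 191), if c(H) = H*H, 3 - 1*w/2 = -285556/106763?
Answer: -45341498759/18034793960 ≈ -2.5141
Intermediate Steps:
w = 1211690/106763 (w = 6 - (-571112)/106763 = 6 - 2*(-285556/106763) = 6 + 571112/106763 = 1211690/106763 ≈ 11.349)
c(H) = H²
(-424693/w)/c((-186 - 127) + 191) = (-424693/1211690/106763)/(((-186 - 127) + 191)²) = (-424693*106763/1211690)/((-313 + 191)²) = -45341498759/(1211690*((-122)²)) = -45341498759/1211690/14884 = -45341498759/1211690*1/14884 = -45341498759/18034793960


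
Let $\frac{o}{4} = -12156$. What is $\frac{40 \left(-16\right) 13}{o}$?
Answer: $\frac{520}{3039} \approx 0.17111$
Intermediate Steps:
$o = -48624$ ($o = 4 \left(-12156\right) = -48624$)
$\frac{40 \left(-16\right) 13}{o} = \frac{40 \left(-16\right) 13}{-48624} = \left(-640\right) 13 \left(- \frac{1}{48624}\right) = \left(-8320\right) \left(- \frac{1}{48624}\right) = \frac{520}{3039}$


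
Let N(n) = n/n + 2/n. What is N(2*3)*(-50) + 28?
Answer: -116/3 ≈ -38.667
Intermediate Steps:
N(n) = 1 + 2/n
N(2*3)*(-50) + 28 = ((2 + 2*3)/((2*3)))*(-50) + 28 = ((2 + 6)/6)*(-50) + 28 = ((1/6)*8)*(-50) + 28 = (4/3)*(-50) + 28 = -200/3 + 28 = -116/3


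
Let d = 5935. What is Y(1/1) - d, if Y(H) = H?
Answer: -5934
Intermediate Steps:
Y(1/1) - d = 1/1 - 1*5935 = 1 - 5935 = -5934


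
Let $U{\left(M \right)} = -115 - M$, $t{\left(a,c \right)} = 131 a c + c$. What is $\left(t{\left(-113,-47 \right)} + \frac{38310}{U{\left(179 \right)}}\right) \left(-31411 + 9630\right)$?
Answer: $- \frac{742353568001}{49} \approx -1.515 \cdot 10^{10}$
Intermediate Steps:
$t{\left(a,c \right)} = c + 131 a c$ ($t{\left(a,c \right)} = 131 a c + c = c + 131 a c$)
$\left(t{\left(-113,-47 \right)} + \frac{38310}{U{\left(179 \right)}}\right) \left(-31411 + 9630\right) = \left(- 47 \left(1 + 131 \left(-113\right)\right) + \frac{38310}{-115 - 179}\right) \left(-31411 + 9630\right) = \left(- 47 \left(1 - 14803\right) + \frac{38310}{-115 - 179}\right) \left(-21781\right) = \left(\left(-47\right) \left(-14802\right) + \frac{38310}{-294}\right) \left(-21781\right) = \left(695694 + 38310 \left(- \frac{1}{294}\right)\right) \left(-21781\right) = \left(695694 - \frac{6385}{49}\right) \left(-21781\right) = \frac{34082621}{49} \left(-21781\right) = - \frac{742353568001}{49}$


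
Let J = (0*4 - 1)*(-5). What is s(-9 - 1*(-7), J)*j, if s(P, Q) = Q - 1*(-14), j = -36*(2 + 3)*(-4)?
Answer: 13680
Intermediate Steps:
j = 720 (j = -180*(-4) = -36*(-20) = 720)
J = 5 (J = (0 - 1)*(-5) = -1*(-5) = 5)
s(P, Q) = 14 + Q (s(P, Q) = Q + 14 = 14 + Q)
s(-9 - 1*(-7), J)*j = (14 + 5)*720 = 19*720 = 13680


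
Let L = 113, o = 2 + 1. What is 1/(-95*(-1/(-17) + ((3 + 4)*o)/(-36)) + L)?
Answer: 204/33217 ≈ 0.0061414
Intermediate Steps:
o = 3
1/(-95*(-1/(-17) + ((3 + 4)*o)/(-36)) + L) = 1/(-95*(-1/(-17) + ((3 + 4)*3)/(-36)) + 113) = 1/(-95*(-1*(-1/17) + (7*3)*(-1/36)) + 113) = 1/(-95*(1/17 + 21*(-1/36)) + 113) = 1/(-95*(1/17 - 7/12) + 113) = 1/(-95*(-107/204) + 113) = 1/(10165/204 + 113) = 1/(33217/204) = 204/33217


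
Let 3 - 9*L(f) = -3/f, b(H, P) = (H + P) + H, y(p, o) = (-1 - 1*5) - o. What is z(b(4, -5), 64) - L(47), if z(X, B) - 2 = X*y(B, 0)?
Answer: -768/47 ≈ -16.340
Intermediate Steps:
y(p, o) = -6 - o (y(p, o) = (-1 - 5) - o = -6 - o)
b(H, P) = P + 2*H
L(f) = ⅓ + 1/(3*f) (L(f) = ⅓ - (-1)/(3*f) = ⅓ + 1/(3*f))
z(X, B) = 2 - 6*X (z(X, B) = 2 + X*(-6 - 1*0) = 2 + X*(-6 + 0) = 2 + X*(-6) = 2 - 6*X)
z(b(4, -5), 64) - L(47) = (2 - 6*(-5 + 2*4)) - (1 + 47)/(3*47) = (2 - 6*(-5 + 8)) - 48/(3*47) = (2 - 6*3) - 1*16/47 = (2 - 18) - 16/47 = -16 - 16/47 = -768/47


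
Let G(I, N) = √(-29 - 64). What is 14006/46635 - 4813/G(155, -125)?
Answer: 14006/46635 + 4813*I*√93/93 ≈ 0.30033 + 499.08*I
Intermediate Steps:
G(I, N) = I*√93 (G(I, N) = √(-93) = I*√93)
14006/46635 - 4813/G(155, -125) = 14006/46635 - 4813*(-I*√93/93) = 14006*(1/46635) - (-4813)*I*√93/93 = 14006/46635 + 4813*I*√93/93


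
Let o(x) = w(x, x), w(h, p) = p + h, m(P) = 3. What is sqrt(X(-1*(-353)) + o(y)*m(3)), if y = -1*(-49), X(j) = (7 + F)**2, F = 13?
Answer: sqrt(694) ≈ 26.344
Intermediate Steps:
X(j) = 400 (X(j) = (7 + 13)**2 = 20**2 = 400)
y = 49
w(h, p) = h + p
o(x) = 2*x (o(x) = x + x = 2*x)
sqrt(X(-1*(-353)) + o(y)*m(3)) = sqrt(400 + (2*49)*3) = sqrt(400 + 98*3) = sqrt(400 + 294) = sqrt(694)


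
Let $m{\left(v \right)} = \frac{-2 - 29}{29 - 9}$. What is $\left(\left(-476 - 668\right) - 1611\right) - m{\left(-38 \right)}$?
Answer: $- \frac{55069}{20} \approx -2753.4$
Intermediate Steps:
$m{\left(v \right)} = - \frac{31}{20}$
$\left(\left(-476 - 668\right) - 1611\right) - m{\left(-38 \right)} = \left(\left(-476 - 668\right) - 1611\right) - - \frac{31}{20} = \left(-1144 - 1611\right) + \frac{31}{20} = -2755 + \frac{31}{20} = - \frac{55069}{20}$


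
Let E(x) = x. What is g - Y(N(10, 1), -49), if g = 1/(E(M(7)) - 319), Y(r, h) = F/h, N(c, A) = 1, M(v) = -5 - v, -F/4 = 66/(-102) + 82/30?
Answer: -102409/590835 ≈ -0.17333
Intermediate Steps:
F = -2128/255 (F = -4*(66/(-102) + 82/30) = -4*(66*(-1/102) + 82*(1/30)) = -4*(-11/17 + 41/15) = -4*532/255 = -2128/255 ≈ -8.3451)
Y(r, h) = -2128/(255*h)
g = -1/331 (g = 1/((-5 - 1*7) - 319) = 1/((-5 - 7) - 319) = 1/(-12 - 319) = 1/(-331) = -1/331 ≈ -0.0030211)
g - Y(N(10, 1), -49) = -1/331 - (-2128)/(255*(-49)) = -1/331 - (-2128)*(-1)/(255*49) = -1/331 - 1*304/1785 = -1/331 - 304/1785 = -102409/590835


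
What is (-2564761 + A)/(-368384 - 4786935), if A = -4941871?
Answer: 7506632/5155319 ≈ 1.4561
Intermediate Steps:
(-2564761 + A)/(-368384 - 4786935) = (-2564761 - 4941871)/(-368384 - 4786935) = -7506632/(-5155319) = -7506632*(-1/5155319) = 7506632/5155319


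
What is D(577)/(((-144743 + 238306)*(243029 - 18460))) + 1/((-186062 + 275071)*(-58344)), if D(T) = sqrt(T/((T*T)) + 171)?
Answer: -1/5193141096 + 2*sqrt(14232859)/12123548573219 ≈ 4.2981e-10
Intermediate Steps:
D(T) = sqrt(171 + 1/T) (D(T) = sqrt(T/(T**2) + 171) = sqrt(T/T**2 + 171) = sqrt(1/T + 171) = sqrt(171 + 1/T))
D(577)/(((-144743 + 238306)*(243029 - 18460))) + 1/((-186062 + 275071)*(-58344)) = sqrt(171 + 1/577)/(((-144743 + 238306)*(243029 - 18460))) + 1/((-186062 + 275071)*(-58344)) = sqrt(171 + 1/577)/((93563*224569)) - 1/58344/89009 = sqrt(98668/577)/21011349347 + (1/89009)*(-1/58344) = (2*sqrt(14232859)/577)*(1/21011349347) - 1/5193141096 = 2*sqrt(14232859)/12123548573219 - 1/5193141096 = -1/5193141096 + 2*sqrt(14232859)/12123548573219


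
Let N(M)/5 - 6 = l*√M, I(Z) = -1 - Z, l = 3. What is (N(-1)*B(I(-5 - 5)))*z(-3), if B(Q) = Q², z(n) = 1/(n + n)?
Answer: -405 - 405*I/2 ≈ -405.0 - 202.5*I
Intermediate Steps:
z(n) = 1/(2*n)
N(M) = 30 + 15*√M (N(M) = 30 + 5*(3*√M) = 30 + 15*√M)
(N(-1)*B(I(-5 - 5)))*z(-3) = ((30 + 15*√(-1))*(-1 - (-5 - 5))²)*((½)/(-3)) = ((30 + 15*I)*(-1 - 1*(-10))²)*((½)*(-⅓)) = ((30 + 15*I)*(-1 + 10)²)*(-⅙) = ((30 + 15*I)*9²)*(-⅙) = ((30 + 15*I)*81)*(-⅙) = (2430 + 1215*I)*(-⅙) = -405 - 405*I/2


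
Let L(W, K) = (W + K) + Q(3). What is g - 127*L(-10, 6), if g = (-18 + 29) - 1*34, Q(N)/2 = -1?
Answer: 739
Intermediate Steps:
Q(N) = -2 (Q(N) = 2*(-1) = -2)
L(W, K) = -2 + K + W (L(W, K) = (W + K) - 2 = (K + W) - 2 = -2 + K + W)
g = -23 (g = 11 - 34 = -23)
g - 127*L(-10, 6) = -23 - 127*(-2 + 6 - 10) = -23 - 127*(-6) = -23 + 762 = 739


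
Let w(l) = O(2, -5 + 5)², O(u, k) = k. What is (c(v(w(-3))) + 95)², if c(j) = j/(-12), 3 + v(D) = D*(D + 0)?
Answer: 145161/16 ≈ 9072.6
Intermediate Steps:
w(l) = 0 (w(l) = (-5 + 5)² = 0² = 0)
v(D) = -3 + D² (v(D) = -3 + D*(D + 0) = -3 + D*D = -3 + D²)
c(j) = -j/12 (c(j) = j*(-1/12) = -j/12)
(c(v(w(-3))) + 95)² = (-(-3 + 0²)/12 + 95)² = (-(-3 + 0)/12 + 95)² = (-1/12*(-3) + 95)² = (¼ + 95)² = (381/4)² = 145161/16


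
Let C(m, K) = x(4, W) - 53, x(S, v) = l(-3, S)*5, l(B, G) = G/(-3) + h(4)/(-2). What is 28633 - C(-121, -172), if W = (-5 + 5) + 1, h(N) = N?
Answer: 86108/3 ≈ 28703.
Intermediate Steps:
W = 1 (W = 0 + 1 = 1)
l(B, G) = -2 - G/3 (l(B, G) = G/(-3) + 4/(-2) = G*(-1/3) + 4*(-1/2) = -G/3 - 2 = -2 - G/3)
x(S, v) = -10 - 5*S/3 (x(S, v) = (-2 - S/3)*5 = -10 - 5*S/3)
C(m, K) = -209/3 (C(m, K) = (-10 - 5/3*4) - 53 = (-10 - 20/3) - 53 = -50/3 - 53 = -209/3)
28633 - C(-121, -172) = 28633 - 1*(-209/3) = 28633 + 209/3 = 86108/3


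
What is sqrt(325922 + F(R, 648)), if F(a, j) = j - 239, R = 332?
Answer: 3*sqrt(36259) ≈ 571.25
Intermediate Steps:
F(a, j) = -239 + j
sqrt(325922 + F(R, 648)) = sqrt(325922 + (-239 + 648)) = sqrt(325922 + 409) = sqrt(326331) = 3*sqrt(36259)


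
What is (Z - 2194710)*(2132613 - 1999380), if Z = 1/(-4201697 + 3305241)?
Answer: -262130724453041313/896456 ≈ -2.9241e+11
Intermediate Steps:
Z = -1/896456 (Z = 1/(-896456) = -1/896456 ≈ -1.1155e-6)
(Z - 2194710)*(2132613 - 1999380) = (-1/896456 - 2194710)*(2132613 - 1999380) = -1967460947761/896456*133233 = -262130724453041313/896456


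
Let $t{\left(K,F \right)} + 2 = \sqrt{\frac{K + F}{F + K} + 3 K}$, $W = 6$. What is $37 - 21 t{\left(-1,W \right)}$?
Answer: $79 - 21 i \sqrt{2} \approx 79.0 - 29.698 i$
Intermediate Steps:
$t{\left(K,F \right)} = -2 + \sqrt{1 + 3 K}$ ($t{\left(K,F \right)} = -2 + \sqrt{\frac{K + F}{F + K} + 3 K} = -2 + \sqrt{\frac{F + K}{F + K} + 3 K} = -2 + \sqrt{1 + 3 K}$)
$37 - 21 t{\left(-1,W \right)} = 37 - 21 \left(-2 + \sqrt{\frac{6 - 1 + 3 \left(-1\right) \left(6 - 1\right)}{6 - 1}}\right) = 37 - 21 \left(-2 + \sqrt{\frac{6 - 1 + 3 \left(-1\right) 5}{5}}\right) = 37 - 21 \left(-2 + \sqrt{\frac{6 - 1 - 15}{5}}\right) = 37 - 21 \left(-2 + \sqrt{\frac{1}{5} \left(-10\right)}\right) = 37 - 21 \left(-2 + \sqrt{-2}\right) = 37 - 21 \left(-2 + i \sqrt{2}\right) = 37 + \left(42 - 21 i \sqrt{2}\right) = 79 - 21 i \sqrt{2}$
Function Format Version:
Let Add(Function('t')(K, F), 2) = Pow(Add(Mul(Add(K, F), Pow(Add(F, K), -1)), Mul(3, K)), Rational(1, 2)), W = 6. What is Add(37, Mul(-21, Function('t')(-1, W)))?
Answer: Add(79, Mul(-21, I, Pow(2, Rational(1, 2)))) ≈ Add(79.000, Mul(-29.698, I))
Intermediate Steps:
Function('t')(K, F) = Add(-2, Pow(Add(1, Mul(3, K)), Rational(1, 2))) (Function('t')(K, F) = Add(-2, Pow(Add(Mul(Add(K, F), Pow(Add(F, K), -1)), Mul(3, K)), Rational(1, 2))) = Add(-2, Pow(Add(Mul(Add(F, K), Pow(Add(F, K), -1)), Mul(3, K)), Rational(1, 2))) = Add(-2, Pow(Add(1, Mul(3, K)), Rational(1, 2))))
Add(37, Mul(-21, Function('t')(-1, W))) = Add(37, Mul(-21, Add(-2, Pow(Mul(Pow(Add(6, -1), -1), Add(6, -1, Mul(3, -1, Add(6, -1)))), Rational(1, 2))))) = Add(37, Mul(-21, Add(-2, Pow(Mul(Pow(5, -1), Add(6, -1, Mul(3, -1, 5))), Rational(1, 2))))) = Add(37, Mul(-21, Add(-2, Pow(Mul(Rational(1, 5), Add(6, -1, -15)), Rational(1, 2))))) = Add(37, Mul(-21, Add(-2, Pow(Mul(Rational(1, 5), -10), Rational(1, 2))))) = Add(37, Mul(-21, Add(-2, Pow(-2, Rational(1, 2))))) = Add(37, Mul(-21, Add(-2, Mul(I, Pow(2, Rational(1, 2)))))) = Add(37, Add(42, Mul(-21, I, Pow(2, Rational(1, 2))))) = Add(79, Mul(-21, I, Pow(2, Rational(1, 2))))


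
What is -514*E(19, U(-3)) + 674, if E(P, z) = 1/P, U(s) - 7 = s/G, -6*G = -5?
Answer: 12292/19 ≈ 646.95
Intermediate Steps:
G = 5/6 (G = -1/6*(-5) = 5/6 ≈ 0.83333)
U(s) = 7 + 6*s/5 (U(s) = 7 + s/(5/6) = 7 + s*(6/5) = 7 + 6*s/5)
-514*E(19, U(-3)) + 674 = -514/19 + 674 = 12292/19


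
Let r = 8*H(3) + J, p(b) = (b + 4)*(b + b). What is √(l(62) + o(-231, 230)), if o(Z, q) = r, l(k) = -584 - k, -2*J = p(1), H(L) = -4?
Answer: I*√683 ≈ 26.134*I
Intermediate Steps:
p(b) = 2*b*(4 + b) (p(b) = (4 + b)*(2*b) = 2*b*(4 + b))
J = -5 (J = -(4 + 1) = -5 ≈ -5.0000)
r = -37 (r = 8*(-4) - 5 = -32 - 5 = -37)
o(Z, q) = -37
√(l(62) + o(-231, 230)) = √((-584 - 1*62) - 37) = √((-584 - 62) - 37) = √(-646 - 37) = √(-683) = I*√683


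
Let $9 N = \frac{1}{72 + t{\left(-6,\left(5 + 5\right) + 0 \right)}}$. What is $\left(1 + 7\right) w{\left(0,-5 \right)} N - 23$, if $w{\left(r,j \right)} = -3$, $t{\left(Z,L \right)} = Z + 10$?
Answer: $- \frac{1313}{57} \approx -23.035$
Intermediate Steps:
$t{\left(Z,L \right)} = 10 + Z$
$N = \frac{1}{684}$ ($N = \frac{1}{9 \left(72 + \left(10 - 6\right)\right)} = \frac{1}{9 \left(72 + 4\right)} = \frac{1}{9 \cdot 76} = \frac{1}{9} \cdot \frac{1}{76} = \frac{1}{684} \approx 0.001462$)
$\left(1 + 7\right) w{\left(0,-5 \right)} N - 23 = \left(1 + 7\right) \left(-3\right) \frac{1}{684} - 23 = 8 \left(-3\right) \frac{1}{684} - 23 = \left(-24\right) \frac{1}{684} - 23 = - \frac{2}{57} - 23 = - \frac{1313}{57}$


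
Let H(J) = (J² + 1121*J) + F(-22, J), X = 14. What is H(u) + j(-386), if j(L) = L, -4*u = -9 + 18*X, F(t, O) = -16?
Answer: -1036995/16 ≈ -64812.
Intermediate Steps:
u = -243/4 (u = -(-9 + 18*14)/4 = -(-9 + 252)/4 = -¼*243 = -243/4 ≈ -60.750)
H(J) = -16 + J² + 1121*J (H(J) = (J² + 1121*J) - 16 = -16 + J² + 1121*J)
H(u) + j(-386) = (-16 + (-243/4)² + 1121*(-243/4)) - 386 = (-16 + 59049/16 - 272403/4) - 386 = -1030819/16 - 386 = -1036995/16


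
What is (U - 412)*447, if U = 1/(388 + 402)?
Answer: -145489113/790 ≈ -1.8416e+5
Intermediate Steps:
U = 1/790 ≈ 0.0012658
(U - 412)*447 = (1/790 - 412)*447 = -325479/790*447 = -145489113/790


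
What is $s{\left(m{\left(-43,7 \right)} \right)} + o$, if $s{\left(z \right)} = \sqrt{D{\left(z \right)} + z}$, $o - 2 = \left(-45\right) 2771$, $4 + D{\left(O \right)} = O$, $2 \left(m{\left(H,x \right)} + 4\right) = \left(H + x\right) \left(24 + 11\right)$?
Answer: $-124693 + 2 i \sqrt{318} \approx -1.2469 \cdot 10^{5} + 35.665 i$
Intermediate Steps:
$m{\left(H,x \right)} = -4 + \frac{35 H}{2} + \frac{35 x}{2}$ ($m{\left(H,x \right)} = -4 + \frac{\left(H + x\right) \left(24 + 11\right)}{2} = -4 + \frac{\left(H + x\right) 35}{2} = -4 + \frac{35 H + 35 x}{2} = -4 + \left(\frac{35 H}{2} + \frac{35 x}{2}\right) = -4 + \frac{35 H}{2} + \frac{35 x}{2}$)
$D{\left(O \right)} = -4 + O$
$o = -124693$ ($o = 2 - 124695 = -124693$)
$s{\left(z \right)} = \sqrt{-4 + 2 z}$ ($s{\left(z \right)} = \sqrt{\left(-4 + z\right) + z} = \sqrt{-4 + 2 z}$)
$s{\left(m{\left(-43,7 \right)} \right)} + o = \sqrt{-4 + 2 \left(-4 + \frac{35}{2} \left(-43\right) + \frac{35}{2} \cdot 7\right)} - 124693 = \sqrt{-4 + 2 \left(-4 - \frac{1505}{2} + \frac{245}{2}\right)} - 124693 = \sqrt{-4 + 2 \left(-634\right)} - 124693 = \sqrt{-4 - 1268} - 124693 = \sqrt{-1272} - 124693 = 2 i \sqrt{318} - 124693 = -124693 + 2 i \sqrt{318}$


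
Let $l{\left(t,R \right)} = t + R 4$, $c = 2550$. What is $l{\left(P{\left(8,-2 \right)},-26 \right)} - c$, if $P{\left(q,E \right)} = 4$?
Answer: $-2650$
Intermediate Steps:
$l{\left(t,R \right)} = t + 4 R$
$l{\left(P{\left(8,-2 \right)},-26 \right)} - c = \left(4 + 4 \left(-26\right)\right) - 2550 = \left(4 - 104\right) - 2550 = -100 - 2550 = -2650$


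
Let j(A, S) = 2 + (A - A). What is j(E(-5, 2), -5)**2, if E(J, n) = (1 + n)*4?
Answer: 4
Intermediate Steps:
E(J, n) = 4 + 4*n
j(A, S) = 2 (j(A, S) = 2 + 0 = 2)
j(E(-5, 2), -5)**2 = 2**2 = 4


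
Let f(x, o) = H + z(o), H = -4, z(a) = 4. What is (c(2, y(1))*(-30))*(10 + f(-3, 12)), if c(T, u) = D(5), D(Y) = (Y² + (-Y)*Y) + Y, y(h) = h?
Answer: -1500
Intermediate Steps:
D(Y) = Y (D(Y) = (Y² - Y²) + Y = 0 + Y = Y)
c(T, u) = 5
f(x, o) = 0 (f(x, o) = -4 + 4 = 0)
(c(2, y(1))*(-30))*(10 + f(-3, 12)) = (5*(-30))*(10 + 0) = -150*10 = -1500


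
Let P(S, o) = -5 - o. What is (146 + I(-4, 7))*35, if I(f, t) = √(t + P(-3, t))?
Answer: 5110 + 35*I*√5 ≈ 5110.0 + 78.262*I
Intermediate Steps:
I(f, t) = I*√5 (I(f, t) = √(t + (-5 - t)) = √(-5) = I*√5)
(146 + I(-4, 7))*35 = (146 + I*√5)*35 = 5110 + 35*I*√5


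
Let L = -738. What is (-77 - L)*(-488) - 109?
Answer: -322677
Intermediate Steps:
(-77 - L)*(-488) - 109 = (-77 - 1*(-738))*(-488) - 109 = (-77 + 738)*(-488) - 109 = 661*(-488) - 109 = -322568 - 109 = -322677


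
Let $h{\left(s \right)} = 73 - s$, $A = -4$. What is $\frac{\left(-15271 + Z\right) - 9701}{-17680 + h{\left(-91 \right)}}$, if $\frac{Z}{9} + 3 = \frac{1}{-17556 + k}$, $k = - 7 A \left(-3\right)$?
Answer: $\frac{48998041}{34331360} \approx 1.4272$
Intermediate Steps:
$k = -84$ ($k = \left(-7\right) \left(-4\right) \left(-3\right) = 28 \left(-3\right) = -84$)
$Z = - \frac{52921}{1960}$ ($Z = -27 + \frac{9}{-17556 - 84} = -27 + \frac{9}{-17640} = -27 + 9 \left(- \frac{1}{17640}\right) = -27 - \frac{1}{1960} = - \frac{52921}{1960} \approx -27.001$)
$\frac{\left(-15271 + Z\right) - 9701}{-17680 + h{\left(-91 \right)}} = \frac{\left(-15271 - \frac{52921}{1960}\right) - 9701}{-17680 + \left(73 - -91\right)} = \frac{- \frac{29984081}{1960} - 9701}{-17680 + \left(73 + 91\right)} = - \frac{48998041}{1960 \left(-17680 + 164\right)} = - \frac{48998041}{1960 \left(-17516\right)} = \left(- \frac{48998041}{1960}\right) \left(- \frac{1}{17516}\right) = \frac{48998041}{34331360}$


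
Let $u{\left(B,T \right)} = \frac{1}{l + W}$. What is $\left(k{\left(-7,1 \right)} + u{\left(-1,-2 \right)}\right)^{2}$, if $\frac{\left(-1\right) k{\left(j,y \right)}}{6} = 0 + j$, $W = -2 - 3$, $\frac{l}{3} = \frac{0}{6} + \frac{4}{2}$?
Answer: $1849$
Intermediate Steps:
$l = 6$ ($l = 3 \left(\frac{0}{6} + \frac{4}{2}\right) = 3 \left(0 \cdot \frac{1}{6} + 4 \cdot \frac{1}{2}\right) = 3 \left(0 + 2\right) = 3 \cdot 2 = 6$)
$W = -5$ ($W = -2 - 3 = -5$)
$k{\left(j,y \right)} = - 6 j$ ($k{\left(j,y \right)} = - 6 \left(0 + j\right) = - 6 j$)
$u{\left(B,T \right)} = 1$ ($u{\left(B,T \right)} = \frac{1}{6 - 5} = 1^{-1} = 1$)
$\left(k{\left(-7,1 \right)} + u{\left(-1,-2 \right)}\right)^{2} = \left(\left(-6\right) \left(-7\right) + 1\right)^{2} = \left(42 + 1\right)^{2} = 43^{2} = 1849$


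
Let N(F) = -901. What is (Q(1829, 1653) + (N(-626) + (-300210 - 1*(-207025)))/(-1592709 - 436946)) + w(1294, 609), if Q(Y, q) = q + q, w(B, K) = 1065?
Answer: 8871716091/2029655 ≈ 4371.0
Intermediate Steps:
Q(Y, q) = 2*q
(Q(1829, 1653) + (N(-626) + (-300210 - 1*(-207025)))/(-1592709 - 436946)) + w(1294, 609) = (2*1653 + (-901 + (-300210 - 1*(-207025)))/(-1592709 - 436946)) + 1065 = (3306 + (-901 + (-300210 + 207025))/(-2029655)) + 1065 = (3306 + (-901 - 93185)*(-1/2029655)) + 1065 = (3306 - 94086*(-1/2029655)) + 1065 = (3306 + 94086/2029655) + 1065 = 6710133516/2029655 + 1065 = 8871716091/2029655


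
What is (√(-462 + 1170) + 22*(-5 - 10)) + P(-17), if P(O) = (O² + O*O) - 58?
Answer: 190 + 2*√177 ≈ 216.61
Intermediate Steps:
P(O) = -58 + 2*O² (P(O) = (O² + O²) - 58 = 2*O² - 58 = -58 + 2*O²)
(√(-462 + 1170) + 22*(-5 - 10)) + P(-17) = (√(-462 + 1170) + 22*(-5 - 10)) + (-58 + 2*(-17)²) = (√708 + 22*(-15)) + (-58 + 2*289) = (2*√177 - 330) + (-58 + 578) = (-330 + 2*√177) + 520 = 190 + 2*√177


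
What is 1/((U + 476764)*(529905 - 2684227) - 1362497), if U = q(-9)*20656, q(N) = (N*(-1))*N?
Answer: 1/2577369157287 ≈ 3.8799e-13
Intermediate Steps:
q(N) = -N² (q(N) = (-N)*N = -N²)
U = -1673136 (U = -1*(-9)²*20656 = -1*81*20656 = -81*20656 = -1673136)
1/((U + 476764)*(529905 - 2684227) - 1362497) = 1/((-1673136 + 476764)*(529905 - 2684227) - 1362497) = 1/(-1196372*(-2154322) - 1362497) = 1/(2577370519784 - 1362497) = 1/2577369157287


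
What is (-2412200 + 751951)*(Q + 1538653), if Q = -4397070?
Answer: 4745683965833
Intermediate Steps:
(-2412200 + 751951)*(Q + 1538653) = (-2412200 + 751951)*(-4397070 + 1538653) = -1660249*(-2858417) = 4745683965833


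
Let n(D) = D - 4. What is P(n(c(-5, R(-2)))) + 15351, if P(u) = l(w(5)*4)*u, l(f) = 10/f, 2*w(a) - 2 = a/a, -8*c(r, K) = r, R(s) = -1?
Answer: 122763/8 ≈ 15345.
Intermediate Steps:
c(r, K) = -r/8
w(a) = 3/2 (w(a) = 1 + (a/a)/2 = 1 + (½)*1 = 1 + ½ = 3/2)
n(D) = -4 + D
P(u) = 5*u/3 (P(u) = (10/(((3/2)*4)))*u = (10/6)*u = (10*(⅙))*u = 5*u/3)
P(n(c(-5, R(-2)))) + 15351 = 5*(-4 - ⅛*(-5))/3 + 15351 = 5*(-4 + 5/8)/3 + 15351 = (5/3)*(-27/8) + 15351 = -45/8 + 15351 = 122763/8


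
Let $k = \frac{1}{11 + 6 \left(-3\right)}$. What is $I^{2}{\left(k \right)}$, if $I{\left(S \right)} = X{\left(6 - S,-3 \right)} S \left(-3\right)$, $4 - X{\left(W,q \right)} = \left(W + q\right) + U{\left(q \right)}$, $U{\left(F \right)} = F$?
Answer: $\frac{6561}{2401} \approx 2.7326$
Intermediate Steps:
$k = - \frac{1}{7}$ ($k = \frac{1}{11 - 18} = \frac{1}{-7} = - \frac{1}{7} \approx -0.14286$)
$X{\left(W,q \right)} = 4 - W - 2 q$ ($X{\left(W,q \right)} = 4 - \left(\left(W + q\right) + q\right) = 4 - \left(W + 2 q\right) = 4 - W - 2 q$)
$I{\left(S \right)} = - 3 S \left(4 + S\right)$ ($I{\left(S \right)} = \left(4 - \left(6 - S\right) - -6\right) S \left(-3\right) = \left(4 + \left(-6 + S\right) + 6\right) S \left(-3\right) = \left(4 + S\right) S \left(-3\right) = S \left(4 + S\right) \left(-3\right) = - 3 S \left(4 + S\right)$)
$I^{2}{\left(k \right)} = \left(\left(-3\right) \left(- \frac{1}{7}\right) \left(4 - \frac{1}{7}\right)\right)^{2} = \left(\left(-3\right) \left(- \frac{1}{7}\right) \frac{27}{7}\right)^{2} = \left(\frac{81}{49}\right)^{2} = \frac{6561}{2401}$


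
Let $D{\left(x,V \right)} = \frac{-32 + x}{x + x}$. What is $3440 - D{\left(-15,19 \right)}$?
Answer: $\frac{103153}{30} \approx 3438.4$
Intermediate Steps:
$D{\left(x,V \right)} = \frac{-32 + x}{2 x}$
$3440 - D{\left(-15,19 \right)} = 3440 - \frac{-32 - 15}{2 \left(-15\right)} = 3440 - \frac{1}{2} \left(- \frac{1}{15}\right) \left(-47\right) = 3440 - \frac{47}{30} = \frac{103153}{30}$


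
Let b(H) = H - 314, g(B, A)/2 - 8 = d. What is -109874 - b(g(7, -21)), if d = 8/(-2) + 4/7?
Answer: -766984/7 ≈ -1.0957e+5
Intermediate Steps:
d = -24/7 (d = 8*(-½) + 4*(⅐) = -4 + 4/7 = -24/7 ≈ -3.4286)
g(B, A) = 64/7 (g(B, A) = 16 + 2*(-24/7) = 16 - 48/7 = 64/7)
b(H) = -314 + H
-109874 - b(g(7, -21)) = -109874 - (-314 + 64/7) = -109874 - 1*(-2134/7) = -109874 + 2134/7 = -766984/7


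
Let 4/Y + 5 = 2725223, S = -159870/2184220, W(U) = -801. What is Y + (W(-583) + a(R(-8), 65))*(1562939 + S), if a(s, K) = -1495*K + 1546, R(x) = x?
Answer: -22428065283709972076963/148811891499 ≈ -1.5071e+11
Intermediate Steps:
a(s, K) = 1546 - 1495*K
S = -15987/218422 (S = -159870*1/2184220 = -15987/218422 ≈ -0.073193)
Y = 2/1362609 (Y = 4/(-5 + 2725223) = 4/2725218 = 4*(1/2725218) = 2/1362609 ≈ 1.4678e-6)
Y + (W(-583) + a(R(-8), 65))*(1562939 + S) = 2/1362609 + (-801 + (1546 - 1495*65))*(1562939 - 15987/218422) = 2/1362609 + (-801 + (1546 - 97175))*(341380246271/218422) = 2/1362609 + (-801 - 95629)*(341380246271/218422) = 2/1362609 - 96430*341380246271/218422 = 2/1362609 - 16459648573956265/109211 = -22428065283709972076963/148811891499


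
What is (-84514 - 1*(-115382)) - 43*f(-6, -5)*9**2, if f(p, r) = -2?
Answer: 37834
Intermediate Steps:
(-84514 - 1*(-115382)) - 43*f(-6, -5)*9**2 = (-84514 - 1*(-115382)) - 43*(-2)*9**2 = (-84514 + 115382) + 86*81 = 30868 + 6966 = 37834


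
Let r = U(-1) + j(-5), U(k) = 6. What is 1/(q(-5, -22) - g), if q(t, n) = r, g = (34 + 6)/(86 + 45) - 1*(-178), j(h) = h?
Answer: -131/23227 ≈ -0.0056400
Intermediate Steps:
g = 23358/131 (g = 40/131 + 178 = 23358/131 ≈ 178.31)
r = 1 (r = 6 - 5 = 1)
q(t, n) = 1
1/(q(-5, -22) - g) = 1/(1 - 1*23358/131) = 1/(1 - 23358/131) = 1/(-23227/131) = -131/23227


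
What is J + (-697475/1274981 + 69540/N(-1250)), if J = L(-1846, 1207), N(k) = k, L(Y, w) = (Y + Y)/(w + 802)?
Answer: -18575788849741/320179603625 ≈ -58.017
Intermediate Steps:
L(Y, w) = 2*Y/(802 + w) (L(Y, w) = (2*Y)/(802 + w) = 2*Y/(802 + w))
J = -3692/2009 (J = 2*(-1846)/(802 + 1207) = 2*(-1846)/2009 = 2*(-1846)*(1/2009) = -3692/2009 ≈ -1.8377)
J + (-697475/1274981 + 69540/N(-1250)) = -3692/2009 + (-697475/1274981 + 69540/(-1250)) = -3692/2009 + (-697475*1/1274981 + 69540*(-1/1250)) = -3692/2009 + (-697475/1274981 - 6954/125) = -3692/2009 - 8953402249/159372625 = -18575788849741/320179603625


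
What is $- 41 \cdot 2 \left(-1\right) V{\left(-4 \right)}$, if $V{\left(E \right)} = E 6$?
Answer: $-1968$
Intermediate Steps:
$V{\left(E \right)} = 6 E$
$- 41 \cdot 2 \left(-1\right) V{\left(-4 \right)} = - 41 \cdot 2 \left(-1\right) 6 \left(-4\right) = \left(-41\right) \left(-2\right) \left(-24\right) = 82 \left(-24\right) = -1968$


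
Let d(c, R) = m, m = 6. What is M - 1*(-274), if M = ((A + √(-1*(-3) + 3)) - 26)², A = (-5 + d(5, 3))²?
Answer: 905 - 50*√6 ≈ 782.53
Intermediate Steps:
d(c, R) = 6
A = 1 (A = (-5 + 6)² = 1² = 1)
M = (-25 + √6)² (M = ((1 + √(-1*(-3) + 3)) - 26)² = ((1 + √(3 + 3)) - 26)² = ((1 + √6) - 26)² = (-25 + √6)² ≈ 508.53)
M - 1*(-274) = (-25 + √6)² - 1*(-274) = (-25 + √6)² + 274 = 274 + (-25 + √6)²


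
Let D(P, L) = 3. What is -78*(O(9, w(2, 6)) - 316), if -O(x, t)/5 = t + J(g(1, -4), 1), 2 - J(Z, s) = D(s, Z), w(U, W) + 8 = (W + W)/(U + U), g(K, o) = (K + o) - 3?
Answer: 22308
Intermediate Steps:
g(K, o) = -3 + K + o
w(U, W) = -8 + W/U (w(U, W) = -8 + (W + W)/(U + U) = -8 + (2*W)/((2*U)) = -8 + (2*W)*(1/(2*U)) = -8 + W/U)
J(Z, s) = -1 (J(Z, s) = 2 - 1*3 = 2 - 3 = -1)
O(x, t) = 5 - 5*t (O(x, t) = -5*(t - 1) = -5*(-1 + t) = 5 - 5*t)
-78*(O(9, w(2, 6)) - 316) = -78*((5 - 5*(-8 + 6/2)) - 316) = -78*((5 - 5*(-8 + 6*(½))) - 316) = -78*((5 - 5*(-8 + 3)) - 316) = -78*((5 - 5*(-5)) - 316) = -78*((5 + 25) - 316) = -78*(30 - 316) = -78*(-286) = 22308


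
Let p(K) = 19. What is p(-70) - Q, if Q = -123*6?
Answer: 757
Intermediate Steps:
Q = -738
p(-70) - Q = 19 - 1*(-738) = 19 + 738 = 757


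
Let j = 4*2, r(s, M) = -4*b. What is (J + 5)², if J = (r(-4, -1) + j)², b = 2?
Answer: 25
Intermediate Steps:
r(s, M) = -8 (r(s, M) = -4*2 = -8)
j = 8
J = 0 (J = (-8 + 8)² = 0² = 0)
(J + 5)² = (0 + 5)² = 5² = 25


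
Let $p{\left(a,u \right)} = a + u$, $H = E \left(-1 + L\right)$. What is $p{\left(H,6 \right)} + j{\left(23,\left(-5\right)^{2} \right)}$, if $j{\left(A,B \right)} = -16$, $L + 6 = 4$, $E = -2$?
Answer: $-4$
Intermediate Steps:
$L = -2$ ($L = -6 + 4 = -2$)
$H = 6$ ($H = - 2 \left(-1 - 2\right) = \left(-2\right) \left(-3\right) = 6$)
$p{\left(H,6 \right)} + j{\left(23,\left(-5\right)^{2} \right)} = \left(6 + 6\right) - 16 = 12 - 16 = -4$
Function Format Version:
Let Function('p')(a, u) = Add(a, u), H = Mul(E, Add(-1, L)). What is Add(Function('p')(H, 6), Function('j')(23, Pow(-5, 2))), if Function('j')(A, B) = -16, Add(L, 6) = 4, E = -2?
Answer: -4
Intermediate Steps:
L = -2 (L = Add(-6, 4) = -2)
H = 6 (H = Mul(-2, Add(-1, -2)) = Mul(-2, -3) = 6)
Add(Function('p')(H, 6), Function('j')(23, Pow(-5, 2))) = Add(Add(6, 6), -16) = Add(12, -16) = -4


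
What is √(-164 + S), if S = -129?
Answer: I*√293 ≈ 17.117*I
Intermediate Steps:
√(-164 + S) = √(-164 - 129) = √(-293) = I*√293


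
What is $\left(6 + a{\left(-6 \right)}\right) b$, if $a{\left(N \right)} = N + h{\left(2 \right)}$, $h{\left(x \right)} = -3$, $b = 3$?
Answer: $-9$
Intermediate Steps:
$a{\left(N \right)} = -3 + N$ ($a{\left(N \right)} = N - 3 = -3 + N$)
$\left(6 + a{\left(-6 \right)}\right) b = \left(6 - 9\right) 3 = \left(-3\right) 3 = -9$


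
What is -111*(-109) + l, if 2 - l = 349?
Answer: 11752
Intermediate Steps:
l = -347 (l = 2 - 1*349 = 2 - 349 = -347)
-111*(-109) + l = -111*(-109) - 347 = 12099 - 347 = 11752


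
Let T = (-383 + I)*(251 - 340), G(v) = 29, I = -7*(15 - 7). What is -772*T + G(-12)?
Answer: -30162783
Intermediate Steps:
I = -56 (I = -7*8 = -56)
T = 39071 (T = (-383 - 56)*(251 - 340) = -439*(-89) = 39071)
-772*T + G(-12) = -772*39071 + 29 = -30162812 + 29 = -30162783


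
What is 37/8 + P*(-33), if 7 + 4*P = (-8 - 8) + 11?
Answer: 829/8 ≈ 103.63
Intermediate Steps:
P = -3 (P = -7/4 + ((-8 - 8) + 11)/4 = -7/4 + (-16 + 11)/4 = -7/4 + (¼)*(-5) = -7/4 - 5/4 = -3)
37/8 + P*(-33) = 37/8 - 3*(-33) = 37*(⅛) + 99 = 37/8 + 99 = 829/8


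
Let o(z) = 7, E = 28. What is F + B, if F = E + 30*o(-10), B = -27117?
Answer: -26879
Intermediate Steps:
F = 238 (F = 28 + 30*7 = 28 + 210 = 238)
F + B = 238 - 27117 = -26879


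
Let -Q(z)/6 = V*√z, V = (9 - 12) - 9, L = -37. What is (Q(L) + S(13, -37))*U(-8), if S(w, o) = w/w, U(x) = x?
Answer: -8 - 576*I*√37 ≈ -8.0 - 3503.7*I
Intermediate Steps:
V = -12 (V = -3 - 9 = -12)
S(w, o) = 1
Q(z) = 72*√z (Q(z) = -(-72)*√z = 72*√z)
(Q(L) + S(13, -37))*U(-8) = (72*√(-37) + 1)*(-8) = (72*(I*√37) + 1)*(-8) = (72*I*√37 + 1)*(-8) = (1 + 72*I*√37)*(-8) = -8 - 576*I*√37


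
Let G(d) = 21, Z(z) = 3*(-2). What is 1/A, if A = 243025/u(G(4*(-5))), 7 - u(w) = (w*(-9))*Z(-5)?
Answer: -1127/243025 ≈ -0.0046374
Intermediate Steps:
Z(z) = -6
u(w) = 7 - 54*w (u(w) = 7 - w*(-9)*(-6) = 7 - (-9*w)*(-6) = 7 - 54*w)
A = -243025/1127 (A = 243025/(7 - 54*21) = 243025/(7 - 1134) = 243025/(-1127) = 243025*(-1/1127) = -243025/1127 ≈ -215.64)
1/A = 1/(-243025/1127) = -1127/243025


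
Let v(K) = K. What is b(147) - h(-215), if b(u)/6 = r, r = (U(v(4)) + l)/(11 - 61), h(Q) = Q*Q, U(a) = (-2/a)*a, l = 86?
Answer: -1155877/25 ≈ -46235.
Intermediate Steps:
U(a) = -2
h(Q) = Q²
r = -42/25 (r = (-2 + 86)/(11 - 61) = 84/(-50) = 84*(-1/50) = -42/25 ≈ -1.6800)
b(u) = -252/25 (b(u) = 6*(-42/25) = -252/25)
b(147) - h(-215) = -252/25 - 1*(-215)² = -252/25 - 1*46225 = -252/25 - 46225 = -1155877/25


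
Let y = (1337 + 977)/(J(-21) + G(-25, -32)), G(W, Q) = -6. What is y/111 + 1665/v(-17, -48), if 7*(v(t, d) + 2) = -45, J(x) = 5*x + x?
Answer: -85452793/432234 ≈ -197.70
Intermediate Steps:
J(x) = 6*x
v(t, d) = -59/7 (v(t, d) = -2 + (⅐)*(-45) = -2 - 45/7 = -59/7)
y = -1157/66 (y = (1337 + 977)/(6*(-21) - 6) = 2314/(-126 - 6) = 2314/(-132) = 2314*(-1/132) = -1157/66 ≈ -17.530)
y/111 + 1665/v(-17, -48) = -1157/66/111 + 1665/(-59/7) = -1157/66*1/111 + 1665*(-7/59) = -1157/7326 - 11655/59 = -85452793/432234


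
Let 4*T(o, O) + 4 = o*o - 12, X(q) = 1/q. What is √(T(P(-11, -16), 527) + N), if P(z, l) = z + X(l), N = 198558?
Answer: 25*√325361/32 ≈ 445.63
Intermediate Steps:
P(z, l) = z + 1/l
T(o, O) = -4 + o²/4 (T(o, O) = -1 + (o*o - 12)/4 = -1 + (o² - 12)/4 = -1 + (-12 + o²)/4 = -1 + (-3 + o²/4) = -4 + o²/4)
√(T(P(-11, -16), 527) + N) = √((-4 + (-11 + 1/(-16))²/4) + 198558) = √((-4 + (-11 - 1/16)²/4) + 198558) = √((-4 + (-177/16)²/4) + 198558) = √((-4 + (¼)*(31329/256)) + 198558) = √((-4 + 31329/1024) + 198558) = √(27233/1024 + 198558) = √(203350625/1024) = 25*√325361/32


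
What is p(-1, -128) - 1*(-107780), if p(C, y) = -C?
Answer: 107781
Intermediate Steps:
p(-1, -128) - 1*(-107780) = -1*(-1) - 1*(-107780) = 1 + 107780 = 107781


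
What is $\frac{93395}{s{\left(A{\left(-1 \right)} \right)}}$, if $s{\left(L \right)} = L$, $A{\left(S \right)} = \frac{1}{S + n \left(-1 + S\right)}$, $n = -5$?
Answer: $840555$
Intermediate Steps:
$A{\left(S \right)} = \frac{1}{5 - 4 S}$ ($A{\left(S \right)} = \frac{1}{S - 5 \left(-1 + S\right)} = \frac{1}{S - \left(-5 + 5 S\right)} = \frac{1}{5 - 4 S}$)
$\frac{93395}{s{\left(A{\left(-1 \right)} \right)}} = \frac{93395}{\frac{1}{5 - -4}} = \frac{93395}{\frac{1}{5 + 4}} = \frac{93395}{\frac{1}{9}} = 93395 \frac{1}{\frac{1}{9}} = 93395 \cdot 9 = 840555$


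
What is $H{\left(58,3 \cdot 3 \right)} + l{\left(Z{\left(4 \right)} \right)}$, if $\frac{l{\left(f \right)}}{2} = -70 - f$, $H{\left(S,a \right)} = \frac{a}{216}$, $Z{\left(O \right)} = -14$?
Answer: $- \frac{2687}{24} \approx -111.96$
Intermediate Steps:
$H{\left(S,a \right)} = \frac{a}{216}$ ($H{\left(S,a \right)} = a \frac{1}{216} = \frac{a}{216}$)
$l{\left(f \right)} = -140 - 2 f$ ($l{\left(f \right)} = 2 \left(-70 - f\right) = -140 - 2 f$)
$H{\left(58,3 \cdot 3 \right)} + l{\left(Z{\left(4 \right)} \right)} = \frac{3 \cdot 3}{216} - 112 = \frac{1}{216} \cdot 9 + \left(-140 + 28\right) = \frac{1}{24} - 112 = - \frac{2687}{24}$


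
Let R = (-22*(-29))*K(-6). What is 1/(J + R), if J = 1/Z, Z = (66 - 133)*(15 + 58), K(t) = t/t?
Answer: 4891/3120457 ≈ 0.0015674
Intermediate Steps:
K(t) = 1
R = 638 (R = -22*(-29)*1 = 638*1 = 638)
Z = -4891 (Z = -67*73 = -4891)
J = -1/4891 (J = 1/(-4891) = -1/4891 ≈ -0.00020446)
1/(J + R) = 1/(-1/4891 + 638) = 1/(3120457/4891) = 4891/3120457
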